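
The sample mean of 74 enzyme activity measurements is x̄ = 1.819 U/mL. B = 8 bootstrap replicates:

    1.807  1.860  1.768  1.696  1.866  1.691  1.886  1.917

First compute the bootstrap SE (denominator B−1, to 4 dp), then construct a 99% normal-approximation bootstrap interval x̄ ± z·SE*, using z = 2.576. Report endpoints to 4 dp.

(1.5975, 2.0405)

Mean of replicates = 1.8114; sum of squared deviations = 0.0518; SE* = √(0.0518/7) = 0.0860
Margin = 2.576 × 0.0860 = 0.22154
Interval: 1.819 ± 0.22154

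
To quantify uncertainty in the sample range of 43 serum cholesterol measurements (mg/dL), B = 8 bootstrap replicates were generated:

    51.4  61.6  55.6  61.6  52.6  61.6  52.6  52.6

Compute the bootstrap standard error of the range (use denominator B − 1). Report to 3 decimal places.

Bootstrap SE is the standard deviation of the 8 replicate ranges.
Mean of replicates: (51.4 + 61.6 + 55.6 + 61.6 + 52.6 + 61.6 + 52.6 + 52.6) / 8 = 449.6000 / 8 = 56.2000
Sum of squared deviations: (−4.8000)² + (+5.4000)² + (−0.6000)² + (+5.4000)² + (−3.6000)² + (+5.4000)² + (−3.6000)² + (−3.6000)² = 149.7600
Variance = 149.7600 / 7 = 21.3943
SE* = √21.3943

SE* = 4.625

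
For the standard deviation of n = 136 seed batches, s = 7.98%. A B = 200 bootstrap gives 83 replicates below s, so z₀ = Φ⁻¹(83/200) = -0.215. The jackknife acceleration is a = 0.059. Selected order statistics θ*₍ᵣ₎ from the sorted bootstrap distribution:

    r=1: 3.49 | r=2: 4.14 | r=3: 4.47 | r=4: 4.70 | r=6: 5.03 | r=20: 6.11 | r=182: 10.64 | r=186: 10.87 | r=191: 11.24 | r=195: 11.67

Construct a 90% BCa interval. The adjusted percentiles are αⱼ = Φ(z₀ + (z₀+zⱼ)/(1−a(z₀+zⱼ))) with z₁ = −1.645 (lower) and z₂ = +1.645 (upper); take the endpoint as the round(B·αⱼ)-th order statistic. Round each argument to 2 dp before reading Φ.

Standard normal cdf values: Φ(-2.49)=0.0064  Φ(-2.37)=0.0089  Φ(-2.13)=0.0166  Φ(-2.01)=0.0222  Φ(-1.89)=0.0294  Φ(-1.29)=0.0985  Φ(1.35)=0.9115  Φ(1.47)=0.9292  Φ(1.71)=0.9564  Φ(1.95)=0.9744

(5.03, 10.64)

Lower: z₀ + z₁ = -0.215 + (-1.645) = -1.860; 1 − a(z₀+z₁) = 1 − (0.059)(-1.860) = 1.1097; argument = -0.215 + (-1.860)/1.1097 = -1.8911 → -1.89.
α₁ = Φ(-1.89) = 0.0294; rank = round(200 × 0.0294) = 6; θ*₍6₎ = 5.03.
Upper: z₀ + z₂ = 1.430; 1 − a(z₀+z₂) = 0.9156; argument = 1.3468 → 1.35; α₂ = 0.9115; rank = 182; θ*₍182₎ = 10.64.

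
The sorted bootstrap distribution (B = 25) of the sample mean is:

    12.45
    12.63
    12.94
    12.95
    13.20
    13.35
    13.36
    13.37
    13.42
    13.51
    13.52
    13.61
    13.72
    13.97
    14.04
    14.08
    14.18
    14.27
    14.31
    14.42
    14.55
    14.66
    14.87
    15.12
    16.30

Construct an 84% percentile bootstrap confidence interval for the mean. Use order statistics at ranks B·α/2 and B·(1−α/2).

α = 0.16; lower rank = 25 × 0.080 = 2; upper rank = 25 × 0.920 = 23.
The 2nd smallest replicate is 12.63; the 23rd is 14.87.

(12.63, 14.87)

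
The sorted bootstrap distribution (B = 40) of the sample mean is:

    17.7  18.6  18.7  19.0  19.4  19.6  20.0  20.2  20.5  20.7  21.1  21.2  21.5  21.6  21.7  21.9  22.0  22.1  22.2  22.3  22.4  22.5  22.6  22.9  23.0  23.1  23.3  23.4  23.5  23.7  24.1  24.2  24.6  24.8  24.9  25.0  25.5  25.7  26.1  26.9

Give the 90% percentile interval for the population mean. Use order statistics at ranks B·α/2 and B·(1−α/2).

α = 0.10; lower rank = 40 × 0.050 = 2; upper rank = 40 × 0.950 = 38.
The 2nd smallest replicate is 18.6; the 38th is 25.7.

(18.6, 25.7)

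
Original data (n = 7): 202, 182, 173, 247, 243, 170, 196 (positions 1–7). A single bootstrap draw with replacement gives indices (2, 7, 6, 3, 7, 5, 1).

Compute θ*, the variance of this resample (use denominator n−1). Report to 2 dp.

θ* = 605.29

Resample values: 182, 196, 170, 173, 196, 243, 202.
Mean = 194.5714; sum of squared deviations = 3631.7143
s² = 3631.7143 / 6 = 605.2857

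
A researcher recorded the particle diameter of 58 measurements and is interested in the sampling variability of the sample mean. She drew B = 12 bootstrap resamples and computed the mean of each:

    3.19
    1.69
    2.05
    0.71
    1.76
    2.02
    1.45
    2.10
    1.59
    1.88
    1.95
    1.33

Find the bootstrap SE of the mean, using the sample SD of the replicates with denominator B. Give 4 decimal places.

SE* = 0.5590

Bootstrap SE is the standard deviation of the 12 replicate means.
Mean of replicates: (3.19 + 1.69 + 2.05 + 0.71 + 1.76 + 2.02 + 1.45 + 2.10 + 1.59 + 1.88 + 1.95 + 1.33) / 12 = 21.72000 / 12 = 1.81000
Sum of squared deviations: (+1.38000)² + (−0.12000)² + (+0.24000)² + (−1.10000)² + (−0.05000)² + (+0.21000)² + (−0.36000)² + (+0.29000)² + (−0.22000)² + (+0.07000)² + (+0.14000)² + (−0.48000)² = 3.75000
Variance = 3.75000 / 12 = 0.31250
SE* = √0.31250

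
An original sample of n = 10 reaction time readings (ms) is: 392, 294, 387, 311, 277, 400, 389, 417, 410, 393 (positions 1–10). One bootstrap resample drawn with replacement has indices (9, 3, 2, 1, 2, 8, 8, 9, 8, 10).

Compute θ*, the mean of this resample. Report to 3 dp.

θ* = 383.100

Resample values: 410, 387, 294, 392, 294, 417, 417, 410, 417, 393.
Mean = (410 + 387 + 294 + 392 + 294 + 417 + 417 + 410 + 417 + 393) / 10 = 3831.0 / 10 = 383.100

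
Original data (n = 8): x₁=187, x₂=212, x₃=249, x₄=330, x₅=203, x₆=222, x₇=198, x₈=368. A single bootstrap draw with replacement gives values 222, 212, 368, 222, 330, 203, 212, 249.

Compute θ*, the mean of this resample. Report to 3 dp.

θ* = 252.250

Mean = (222 + 212 + 368 + 222 + 330 + 203 + 212 + 249) / 8 = 2018.0 / 8 = 252.250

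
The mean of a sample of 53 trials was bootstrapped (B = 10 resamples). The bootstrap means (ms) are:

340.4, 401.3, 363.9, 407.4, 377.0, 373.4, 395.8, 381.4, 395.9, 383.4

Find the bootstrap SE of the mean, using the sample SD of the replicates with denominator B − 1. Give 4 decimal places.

Bootstrap SE is the standard deviation of the 10 replicate means.
Mean of replicates: (340.4 + 401.3 + 363.9 + 407.4 + 377.0 + 373.4 + 395.8 + 381.4 + 395.9 + 383.4) / 10 = 3819.90000 / 10 = 381.99000
Sum of squared deviations: (−41.59000)² + (+19.31000)² + (−18.09000)² + (+25.41000)² + (−4.99000)² + (−8.59000)² + (+13.81000)² + (−0.59000)² + (+13.91000)² + (+1.41000)² = 3560.74900
Variance = 3560.74900 / 9 = 395.63878
SE* = √395.63878

SE* = 19.8907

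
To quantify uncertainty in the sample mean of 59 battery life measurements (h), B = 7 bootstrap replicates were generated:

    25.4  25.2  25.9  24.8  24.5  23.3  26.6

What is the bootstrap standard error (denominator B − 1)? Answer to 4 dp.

SE* = 1.0551

Bootstrap SE is the standard deviation of the 7 replicate means.
Mean of replicates: (25.4 + 25.2 + 25.9 + 24.8 + 24.5 + 23.3 + 26.6) / 7 = 175.70000 / 7 = 25.10000
Sum of squared deviations: (+0.30000)² + (+0.10000)² + (+0.80000)² + (−0.30000)² + (−0.60000)² + (−1.80000)² + (+1.50000)² = 6.68000
Variance = 6.68000 / 6 = 1.11333
SE* = √1.11333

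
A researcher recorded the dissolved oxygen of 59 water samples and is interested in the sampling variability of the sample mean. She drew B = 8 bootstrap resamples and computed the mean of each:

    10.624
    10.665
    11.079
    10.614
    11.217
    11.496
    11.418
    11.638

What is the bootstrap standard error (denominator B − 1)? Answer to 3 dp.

Bootstrap SE is the standard deviation of the 8 replicate means.
Mean of replicates: (10.624 + 10.665 + 11.079 + 10.614 + 11.217 + 11.496 + 11.418 + 11.638) / 8 = 88.7510 / 8 = 11.0939
Sum of squared deviations: (−0.4699)² + (−0.4289)² + (−0.0149)² + (−0.4799)² + (+0.1231)² + (+0.4021)² + (+0.3241)² + (+0.5441)² = 1.2132
Variance = 1.2132 / 7 = 0.1733
SE* = √0.1733

SE* = 0.416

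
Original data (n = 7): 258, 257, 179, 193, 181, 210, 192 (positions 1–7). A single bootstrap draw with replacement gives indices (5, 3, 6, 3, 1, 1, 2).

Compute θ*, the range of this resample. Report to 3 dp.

θ* = 79.000

Resample values: 181, 179, 210, 179, 258, 258, 257.
Range = 258 − 179 = 79.000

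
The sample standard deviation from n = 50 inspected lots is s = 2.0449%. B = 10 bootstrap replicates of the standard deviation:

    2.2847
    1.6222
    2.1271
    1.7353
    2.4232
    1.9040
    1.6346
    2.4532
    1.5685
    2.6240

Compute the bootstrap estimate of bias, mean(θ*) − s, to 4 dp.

mean(θ*) = (2.2847 + 1.6222 + 2.1271 + 1.7353 + 2.4232 + 1.9040 + 1.6346 + 2.4532 + 1.5685 + 2.6240) / 10 = 2.03768
bias = 2.03768 − 2.0449

bias = −0.0072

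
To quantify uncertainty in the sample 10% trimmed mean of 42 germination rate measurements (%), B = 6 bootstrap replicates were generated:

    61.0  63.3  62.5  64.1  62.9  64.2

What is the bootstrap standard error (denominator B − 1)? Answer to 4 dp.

Bootstrap SE is the standard deviation of the 6 replicate 10% trimmed means.
Mean of replicates: (61.0 + 63.3 + 62.5 + 64.1 + 62.9 + 64.2) / 6 = 378.00000 / 6 = 63.00000
Sum of squared deviations: (−2.00000)² + (+0.30000)² + (−0.50000)² + (+1.10000)² + (−0.10000)² + (+1.20000)² = 7.00000
Variance = 7.00000 / 5 = 1.40000
SE* = √1.40000

SE* = 1.1832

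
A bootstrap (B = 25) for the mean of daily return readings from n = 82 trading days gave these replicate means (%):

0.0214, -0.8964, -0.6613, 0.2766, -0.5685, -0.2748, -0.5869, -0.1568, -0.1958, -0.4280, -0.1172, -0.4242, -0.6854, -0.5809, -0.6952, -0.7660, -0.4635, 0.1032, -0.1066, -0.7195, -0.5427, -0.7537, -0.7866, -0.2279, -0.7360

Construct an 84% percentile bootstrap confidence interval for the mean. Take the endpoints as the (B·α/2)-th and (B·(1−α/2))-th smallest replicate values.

Sorted replicates: -0.8964, -0.7866, -0.7660, -0.7537, -0.7360, -0.7195, -0.6952, -0.6854, -0.6613, -0.5869, -0.5809, -0.5685, -0.5427, -0.4635, -0.4280, -0.4242, -0.2748, -0.2279, -0.1958, -0.1568, -0.1172, -0.1066, 0.0214, 0.1032, 0.2766
α = 0.16; lower rank = 25 × 0.080 = 2; upper rank = 25 × 0.920 = 23.
The 2nd smallest replicate is -0.7866; the 23rd is 0.0214.

(-0.7866, 0.0214)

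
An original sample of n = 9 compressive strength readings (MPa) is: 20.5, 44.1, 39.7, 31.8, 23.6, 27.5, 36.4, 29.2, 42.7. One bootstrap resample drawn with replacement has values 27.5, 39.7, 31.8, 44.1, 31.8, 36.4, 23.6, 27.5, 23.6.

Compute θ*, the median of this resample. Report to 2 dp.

Sorted: 23.6, 23.6, 27.5, 27.5, 31.8, 31.8, 36.4, 39.7, 44.1
Median = middle value = 31.80

θ* = 31.80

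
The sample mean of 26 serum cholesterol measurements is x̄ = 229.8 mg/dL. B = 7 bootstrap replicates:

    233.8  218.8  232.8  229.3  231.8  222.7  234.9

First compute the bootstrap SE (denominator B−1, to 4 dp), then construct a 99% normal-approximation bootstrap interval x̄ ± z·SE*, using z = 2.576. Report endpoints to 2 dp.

(214.07, 245.53)

Mean of replicates = 229.1571; sum of squared deviations = 223.7771; SE* = √(223.7771/6) = 6.1071
Margin = 2.576 × 6.1071 = 15.732
Interval: 229.8 ± 15.732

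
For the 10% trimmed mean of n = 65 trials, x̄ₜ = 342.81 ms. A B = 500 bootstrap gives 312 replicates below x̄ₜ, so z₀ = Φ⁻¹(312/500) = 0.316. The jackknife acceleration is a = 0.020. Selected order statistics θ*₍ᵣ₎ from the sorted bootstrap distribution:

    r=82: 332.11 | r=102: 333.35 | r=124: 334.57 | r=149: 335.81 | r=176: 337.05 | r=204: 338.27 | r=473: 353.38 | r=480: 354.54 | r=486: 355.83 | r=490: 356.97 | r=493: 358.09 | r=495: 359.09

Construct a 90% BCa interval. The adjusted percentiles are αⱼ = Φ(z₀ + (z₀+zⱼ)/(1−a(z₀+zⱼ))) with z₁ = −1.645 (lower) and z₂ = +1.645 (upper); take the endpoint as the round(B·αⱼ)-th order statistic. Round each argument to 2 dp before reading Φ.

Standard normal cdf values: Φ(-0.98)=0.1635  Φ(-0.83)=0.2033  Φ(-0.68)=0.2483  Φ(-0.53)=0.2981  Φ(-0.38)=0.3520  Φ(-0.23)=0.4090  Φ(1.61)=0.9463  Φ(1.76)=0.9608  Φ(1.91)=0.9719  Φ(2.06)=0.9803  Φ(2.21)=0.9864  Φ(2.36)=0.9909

(332.11, 359.09)

Lower: z₀ + z₁ = 0.316 + (-1.645) = -1.329; 1 − a(z₀+z₁) = 1 − (0.020)(-1.329) = 1.0266; argument = 0.316 + (-1.329)/1.0266 = -0.9786 → -0.98.
α₁ = Φ(-0.98) = 0.1635; rank = round(500 × 0.1635) = 82; θ*₍82₎ = 332.11.
Upper: z₀ + z₂ = 1.961; 1 − a(z₀+z₂) = 0.9608; argument = 2.3570 → 2.36; α₂ = 0.9909; rank = 495; θ*₍495₎ = 359.09.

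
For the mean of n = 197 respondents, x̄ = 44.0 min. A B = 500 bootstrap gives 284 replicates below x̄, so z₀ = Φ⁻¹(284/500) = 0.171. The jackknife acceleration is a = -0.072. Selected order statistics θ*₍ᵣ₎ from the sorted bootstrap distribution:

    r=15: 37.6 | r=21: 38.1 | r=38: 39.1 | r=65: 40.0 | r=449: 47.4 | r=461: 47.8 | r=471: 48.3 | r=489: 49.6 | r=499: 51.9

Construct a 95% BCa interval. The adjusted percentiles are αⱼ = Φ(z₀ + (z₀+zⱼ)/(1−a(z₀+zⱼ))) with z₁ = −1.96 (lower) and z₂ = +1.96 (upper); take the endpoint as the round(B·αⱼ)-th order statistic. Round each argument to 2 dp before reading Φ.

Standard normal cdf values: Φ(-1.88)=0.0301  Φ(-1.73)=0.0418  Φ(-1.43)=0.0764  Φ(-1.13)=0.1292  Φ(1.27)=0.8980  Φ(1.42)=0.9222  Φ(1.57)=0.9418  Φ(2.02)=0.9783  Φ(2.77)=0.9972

(37.6, 49.6)

Lower: z₀ + z₁ = 0.171 + (-1.960) = -1.789; 1 − a(z₀+z₁) = 1 − (-0.072)(-1.789) = 0.8712; argument = 0.171 + (-1.789)/0.8712 = -1.8825 → -1.88.
α₁ = Φ(-1.88) = 0.0301; rank = round(500 × 0.0301) = 15; θ*₍15₎ = 37.6.
Upper: z₀ + z₂ = 2.131; 1 − a(z₀+z₂) = 1.1534; argument = 2.0185 → 2.02; α₂ = 0.9783; rank = 489; θ*₍489₎ = 49.6.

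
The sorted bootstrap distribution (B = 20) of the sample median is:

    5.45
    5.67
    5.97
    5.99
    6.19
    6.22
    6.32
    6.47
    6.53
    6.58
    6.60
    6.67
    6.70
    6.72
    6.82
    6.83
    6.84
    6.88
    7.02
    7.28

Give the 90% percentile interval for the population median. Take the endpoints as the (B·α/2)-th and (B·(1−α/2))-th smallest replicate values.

α = 0.10; lower rank = 20 × 0.050 = 1; upper rank = 20 × 0.950 = 19.
The 1st smallest replicate is 5.45; the 19th is 7.02.

(5.45, 7.02)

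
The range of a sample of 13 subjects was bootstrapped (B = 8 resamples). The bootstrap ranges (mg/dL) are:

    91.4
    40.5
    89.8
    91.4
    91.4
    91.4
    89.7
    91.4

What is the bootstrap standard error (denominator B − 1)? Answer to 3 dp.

SE* = 17.845

Bootstrap SE is the standard deviation of the 8 replicate ranges.
Mean of replicates: (91.4 + 40.5 + 89.8 + 91.4 + 91.4 + 91.4 + 89.7 + 91.4) / 8 = 677.0000 / 8 = 84.6250
Sum of squared deviations: (+6.7750)² + (−44.1250)² + (+5.1750)² + (+6.7750)² + (+6.7750)² + (+6.7750)² + (+5.0750)² + (+6.7750)² = 2229.0550
Variance = 2229.0550 / 7 = 318.4364
SE* = √318.4364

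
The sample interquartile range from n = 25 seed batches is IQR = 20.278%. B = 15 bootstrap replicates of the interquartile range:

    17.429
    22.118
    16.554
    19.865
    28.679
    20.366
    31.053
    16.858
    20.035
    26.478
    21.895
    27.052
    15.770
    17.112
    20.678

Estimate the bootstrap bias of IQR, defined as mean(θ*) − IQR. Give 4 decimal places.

mean(θ*) = (17.429 + 22.118 + 16.554 + 19.865 + 28.679 + 20.366 + 31.053 + 16.858 + 20.035 + 26.478 + 21.895 + 27.052 + 15.770 + 17.112 + 20.678) / 15 = 21.46280
bias = 21.46280 − 20.278

bias = +1.1848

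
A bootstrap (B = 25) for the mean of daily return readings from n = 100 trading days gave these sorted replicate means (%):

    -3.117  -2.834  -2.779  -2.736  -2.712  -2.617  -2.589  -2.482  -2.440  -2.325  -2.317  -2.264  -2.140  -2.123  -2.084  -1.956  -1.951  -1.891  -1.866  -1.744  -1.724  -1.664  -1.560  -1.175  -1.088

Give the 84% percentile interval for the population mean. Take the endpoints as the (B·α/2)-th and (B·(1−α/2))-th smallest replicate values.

(-2.834, -1.560)

α = 0.16; lower rank = 25 × 0.080 = 2; upper rank = 25 × 0.920 = 23.
The 2nd smallest replicate is -2.834; the 23rd is -1.560.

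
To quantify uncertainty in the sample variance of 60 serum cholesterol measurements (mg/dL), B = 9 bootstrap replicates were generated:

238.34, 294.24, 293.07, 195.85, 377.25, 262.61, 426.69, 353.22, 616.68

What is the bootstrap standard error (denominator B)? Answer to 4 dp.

SE* = 118.8035

Bootstrap SE is the standard deviation of the 9 replicate variances.
Mean of replicates: (238.34 + 294.24 + 293.07 + 195.85 + 377.25 + 262.61 + 426.69 + 353.22 + 616.68) / 9 = 3057.95000 / 9 = 339.77222
Sum of squared deviations: (−101.43222)² + (−45.53222)² + (−46.70222)² + (−143.92222)² + (+37.47778)² + (−77.16222)² + (+86.91778)² + (+13.44778)² + (+276.90778)² = 127028.43516
Variance = 127028.43516 / 9 = 14114.27057
SE* = √14114.27057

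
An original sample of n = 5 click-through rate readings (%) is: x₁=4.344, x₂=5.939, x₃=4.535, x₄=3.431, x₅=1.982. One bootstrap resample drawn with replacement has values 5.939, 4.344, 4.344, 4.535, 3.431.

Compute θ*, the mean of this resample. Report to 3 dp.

Mean = (5.939 + 4.344 + 4.344 + 4.535 + 3.431) / 5 = 22.5930 / 5 = 4.519

θ* = 4.519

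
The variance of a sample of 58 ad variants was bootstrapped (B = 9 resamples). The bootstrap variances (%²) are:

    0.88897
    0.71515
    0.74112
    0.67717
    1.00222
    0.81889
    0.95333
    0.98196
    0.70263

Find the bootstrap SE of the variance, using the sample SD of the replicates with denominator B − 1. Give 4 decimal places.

Bootstrap SE is the standard deviation of the 9 replicate variances.
Mean of replicates: (0.88897 + 0.71515 + 0.74112 + 0.67717 + 1.00222 + 0.81889 + 0.95333 + 0.98196 + 0.70263) / 9 = 7.481440 / 9 = 0.831271
Sum of squared deviations: (+0.057699)² + (−0.116121)² + (−0.090151)² + (−0.154101)² + (+0.170949)² + (−0.012381)² + (+0.122059)² + (+0.150689)² + (−0.128641)² = 0.132219
Variance = 0.132219 / 8 = 0.016527
SE* = √0.016527

SE* = 0.1286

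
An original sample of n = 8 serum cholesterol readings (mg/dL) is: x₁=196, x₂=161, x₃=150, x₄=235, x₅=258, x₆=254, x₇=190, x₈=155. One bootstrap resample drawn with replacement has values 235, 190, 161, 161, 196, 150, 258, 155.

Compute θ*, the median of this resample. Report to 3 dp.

θ* = 175.500

Sorted: 150, 155, 161, 161, 190, 196, 235, 258
Median = average of the two middle values = 175.500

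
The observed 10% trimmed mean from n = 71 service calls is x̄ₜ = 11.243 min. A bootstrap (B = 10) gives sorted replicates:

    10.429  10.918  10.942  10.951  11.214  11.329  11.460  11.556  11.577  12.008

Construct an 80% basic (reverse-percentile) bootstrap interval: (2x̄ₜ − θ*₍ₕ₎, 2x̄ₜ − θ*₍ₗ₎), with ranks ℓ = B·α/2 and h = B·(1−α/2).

Percentile endpoints at ranks 1 and 9: θ*₍1₎ = 10.429, θ*₍9₎ = 11.577.
Basic interval reflects these around x̄ₜ:
  lower = 2 × 11.243 − 11.577 = 10.909
  upper = 2 × 11.243 − 10.429 = 12.057

(10.909, 12.057)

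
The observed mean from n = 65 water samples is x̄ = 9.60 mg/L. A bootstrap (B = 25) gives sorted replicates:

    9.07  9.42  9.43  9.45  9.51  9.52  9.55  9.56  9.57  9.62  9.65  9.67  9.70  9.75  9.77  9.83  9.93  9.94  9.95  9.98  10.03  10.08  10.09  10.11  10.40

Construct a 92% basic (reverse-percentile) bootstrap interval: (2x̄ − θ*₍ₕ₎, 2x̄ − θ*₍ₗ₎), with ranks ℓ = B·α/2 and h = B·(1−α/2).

Percentile endpoints at ranks 1 and 24: θ*₍1₎ = 9.07, θ*₍24₎ = 10.11.
Basic interval reflects these around x̄:
  lower = 2 × 9.60 − 10.11 = 9.09
  upper = 2 × 9.60 − 9.07 = 10.13

(9.09, 10.13)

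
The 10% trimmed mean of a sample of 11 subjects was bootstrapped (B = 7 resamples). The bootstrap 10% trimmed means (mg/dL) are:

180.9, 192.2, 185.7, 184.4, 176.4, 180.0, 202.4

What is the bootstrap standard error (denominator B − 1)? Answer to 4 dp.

Bootstrap SE is the standard deviation of the 7 replicate 10% trimmed means.
Mean of replicates: (180.9 + 192.2 + 185.7 + 184.4 + 176.4 + 180.0 + 202.4) / 7 = 1302.00000 / 7 = 186.00000
Sum of squared deviations: (−5.10000)² + (+6.20000)² + (−0.30000)² + (−1.60000)² + (−9.60000)² + (−6.00000)² + (+16.40000)² = 464.22000
Variance = 464.22000 / 6 = 77.37000
SE* = √77.37000

SE* = 8.7960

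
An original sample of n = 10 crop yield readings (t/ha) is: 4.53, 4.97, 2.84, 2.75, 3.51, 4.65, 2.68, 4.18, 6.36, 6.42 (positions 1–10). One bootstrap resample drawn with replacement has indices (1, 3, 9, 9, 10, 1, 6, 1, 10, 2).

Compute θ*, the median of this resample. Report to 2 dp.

θ* = 4.81

Resample values: 4.53, 2.84, 6.36, 6.36, 6.42, 4.53, 4.65, 4.53, 6.42, 4.97.
Sorted: 2.84, 4.53, 4.53, 4.53, 4.65, 4.97, 6.36, 6.36, 6.42, 6.42
Median = average of the two middle values = 4.81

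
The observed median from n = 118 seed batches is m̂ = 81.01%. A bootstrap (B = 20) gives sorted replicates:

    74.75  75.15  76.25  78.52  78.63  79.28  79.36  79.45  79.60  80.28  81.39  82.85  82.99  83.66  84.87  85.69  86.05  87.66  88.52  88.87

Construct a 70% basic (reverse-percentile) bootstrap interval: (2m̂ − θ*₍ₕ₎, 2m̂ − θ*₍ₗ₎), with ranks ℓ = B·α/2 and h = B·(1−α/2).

(75.97, 85.77)

Percentile endpoints at ranks 3 and 17: θ*₍3₎ = 76.25, θ*₍17₎ = 86.05.
Basic interval reflects these around m̂:
  lower = 2 × 81.01 − 86.05 = 75.97
  upper = 2 × 81.01 − 76.25 = 85.77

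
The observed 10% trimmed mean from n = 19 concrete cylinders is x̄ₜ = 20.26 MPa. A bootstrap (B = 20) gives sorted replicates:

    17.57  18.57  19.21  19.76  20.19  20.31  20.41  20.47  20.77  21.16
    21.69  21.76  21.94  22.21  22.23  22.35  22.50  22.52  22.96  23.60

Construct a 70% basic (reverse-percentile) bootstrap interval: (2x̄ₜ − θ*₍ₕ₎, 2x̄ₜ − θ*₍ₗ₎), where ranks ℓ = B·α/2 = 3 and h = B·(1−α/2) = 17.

(18.02, 21.31)

Percentile endpoints at ranks 3 and 17: θ*₍3₎ = 19.21, θ*₍17₎ = 22.50.
Basic interval reflects these around x̄ₜ:
  lower = 2 × 20.26 − 22.50 = 18.02
  upper = 2 × 20.26 − 19.21 = 21.31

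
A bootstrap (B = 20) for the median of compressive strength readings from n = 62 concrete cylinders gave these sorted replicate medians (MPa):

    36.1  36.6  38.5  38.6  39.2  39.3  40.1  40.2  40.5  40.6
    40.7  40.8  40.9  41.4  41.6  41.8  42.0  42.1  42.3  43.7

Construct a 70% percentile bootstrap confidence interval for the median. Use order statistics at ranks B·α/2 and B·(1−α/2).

α = 0.30; lower rank = 20 × 0.150 = 3; upper rank = 20 × 0.850 = 17.
The 3rd smallest replicate is 38.5; the 17th is 42.0.

(38.5, 42.0)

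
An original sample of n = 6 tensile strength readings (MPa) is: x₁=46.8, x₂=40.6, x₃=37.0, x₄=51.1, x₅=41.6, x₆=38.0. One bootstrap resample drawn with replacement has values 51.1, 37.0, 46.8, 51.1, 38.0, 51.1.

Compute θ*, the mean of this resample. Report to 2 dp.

θ* = 45.85

Mean = (51.1 + 37.0 + 46.8 + 51.1 + 38.0 + 51.1) / 6 = 275.10 / 6 = 45.85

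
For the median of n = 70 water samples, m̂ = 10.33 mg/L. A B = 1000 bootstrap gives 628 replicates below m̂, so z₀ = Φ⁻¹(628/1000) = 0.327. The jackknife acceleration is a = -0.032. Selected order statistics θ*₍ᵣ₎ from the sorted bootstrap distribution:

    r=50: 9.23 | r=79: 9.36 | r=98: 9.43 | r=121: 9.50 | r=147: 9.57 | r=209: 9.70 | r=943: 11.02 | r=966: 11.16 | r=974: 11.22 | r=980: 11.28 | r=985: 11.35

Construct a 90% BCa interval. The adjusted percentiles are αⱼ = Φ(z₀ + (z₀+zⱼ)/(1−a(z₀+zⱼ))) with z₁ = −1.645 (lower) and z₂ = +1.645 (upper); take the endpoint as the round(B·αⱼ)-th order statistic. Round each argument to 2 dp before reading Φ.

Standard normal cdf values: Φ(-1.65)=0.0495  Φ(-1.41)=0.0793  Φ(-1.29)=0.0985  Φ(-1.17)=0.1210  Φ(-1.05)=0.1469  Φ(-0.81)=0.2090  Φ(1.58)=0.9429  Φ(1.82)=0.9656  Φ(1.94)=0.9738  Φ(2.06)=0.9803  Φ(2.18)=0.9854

(9.57, 11.35)

Lower: z₀ + z₁ = 0.327 + (-1.645) = -1.318; 1 − a(z₀+z₁) = 1 − (-0.032)(-1.318) = 0.9578; argument = 0.327 + (-1.318)/0.9578 = -1.0490 → -1.05.
α₁ = Φ(-1.05) = 0.1469; rank = round(1000 × 0.1469) = 147; θ*₍147₎ = 9.57.
Upper: z₀ + z₂ = 1.972; 1 − a(z₀+z₂) = 1.0631; argument = 2.1819 → 2.18; α₂ = 0.9854; rank = 985; θ*₍985₎ = 11.35.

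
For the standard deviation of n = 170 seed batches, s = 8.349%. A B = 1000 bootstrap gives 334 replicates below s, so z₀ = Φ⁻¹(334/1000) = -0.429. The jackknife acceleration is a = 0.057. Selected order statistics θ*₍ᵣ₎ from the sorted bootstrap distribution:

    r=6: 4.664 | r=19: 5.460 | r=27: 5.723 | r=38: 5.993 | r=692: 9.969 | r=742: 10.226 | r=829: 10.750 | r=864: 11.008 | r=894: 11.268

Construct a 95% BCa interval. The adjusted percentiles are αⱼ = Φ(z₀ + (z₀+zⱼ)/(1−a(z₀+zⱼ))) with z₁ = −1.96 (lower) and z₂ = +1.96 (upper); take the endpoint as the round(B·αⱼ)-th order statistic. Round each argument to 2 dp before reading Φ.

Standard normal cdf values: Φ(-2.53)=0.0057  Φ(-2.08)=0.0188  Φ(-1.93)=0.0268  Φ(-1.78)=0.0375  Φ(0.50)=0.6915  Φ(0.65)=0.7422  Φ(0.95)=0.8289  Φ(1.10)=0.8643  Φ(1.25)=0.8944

Lower: z₀ + z₁ = -0.429 + (-1.960) = -2.389; 1 − a(z₀+z₁) = 1 − (0.057)(-2.389) = 1.1362; argument = -0.429 + (-2.389)/1.1362 = -2.5317 → -2.53.
α₁ = Φ(-2.53) = 0.0057; rank = round(1000 × 0.0057) = 6; θ*₍6₎ = 4.664.
Upper: z₀ + z₂ = 1.531; 1 − a(z₀+z₂) = 0.9127; argument = 1.2484 → 1.25; α₂ = 0.8944; rank = 894; θ*₍894₎ = 11.268.

(4.664, 11.268)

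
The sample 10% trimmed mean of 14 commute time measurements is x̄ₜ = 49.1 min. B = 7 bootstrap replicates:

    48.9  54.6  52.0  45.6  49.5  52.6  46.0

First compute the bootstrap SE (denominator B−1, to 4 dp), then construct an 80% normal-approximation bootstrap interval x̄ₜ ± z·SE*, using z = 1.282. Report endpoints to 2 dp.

Mean of replicates = 49.8857; sum of squared deviations = 68.6486; SE* = √(68.6486/6) = 3.3825
Margin = 1.282 × 3.3825 = 4.336
Interval: 49.1 ± 4.336

(44.76, 53.44)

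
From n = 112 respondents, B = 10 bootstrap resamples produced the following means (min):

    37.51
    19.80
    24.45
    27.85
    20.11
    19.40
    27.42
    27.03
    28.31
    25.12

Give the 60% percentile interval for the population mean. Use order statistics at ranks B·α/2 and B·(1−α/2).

Sorted replicates: 19.40, 19.80, 20.11, 24.45, 25.12, 27.03, 27.42, 27.85, 28.31, 37.51
α = 0.40; lower rank = 10 × 0.200 = 2; upper rank = 10 × 0.800 = 8.
The 2nd smallest replicate is 19.80; the 8th is 27.85.

(19.80, 27.85)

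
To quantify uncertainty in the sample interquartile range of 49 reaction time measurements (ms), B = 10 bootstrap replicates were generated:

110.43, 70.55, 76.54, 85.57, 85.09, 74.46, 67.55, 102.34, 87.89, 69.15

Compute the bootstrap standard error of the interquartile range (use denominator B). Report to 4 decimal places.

Bootstrap SE is the standard deviation of the 10 replicate interquartile ranges.
Mean of replicates: (110.43 + 70.55 + 76.54 + 85.57 + 85.09 + 74.46 + 67.55 + 102.34 + 87.89 + 69.15) / 10 = 829.57000 / 10 = 82.95700
Sum of squared deviations: (+27.47300)² + (−12.40700)² + (−6.41700)² + (+2.61300)² + (+2.13300)² + (−8.49700)² + (−15.40700)² + (+19.38300)² + (+4.93300)² + (−13.80700)² = 1861.49781
Variance = 1861.49781 / 10 = 186.14978
SE* = √186.14978

SE* = 13.6437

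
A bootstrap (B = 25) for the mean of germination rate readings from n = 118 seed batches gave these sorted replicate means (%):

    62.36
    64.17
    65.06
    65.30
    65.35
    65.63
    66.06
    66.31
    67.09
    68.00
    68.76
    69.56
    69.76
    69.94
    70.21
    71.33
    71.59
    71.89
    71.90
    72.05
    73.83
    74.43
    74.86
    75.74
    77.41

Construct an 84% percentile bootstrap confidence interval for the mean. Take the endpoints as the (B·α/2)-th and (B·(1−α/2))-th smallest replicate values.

α = 0.16; lower rank = 25 × 0.080 = 2; upper rank = 25 × 0.920 = 23.
The 2nd smallest replicate is 64.17; the 23rd is 74.86.

(64.17, 74.86)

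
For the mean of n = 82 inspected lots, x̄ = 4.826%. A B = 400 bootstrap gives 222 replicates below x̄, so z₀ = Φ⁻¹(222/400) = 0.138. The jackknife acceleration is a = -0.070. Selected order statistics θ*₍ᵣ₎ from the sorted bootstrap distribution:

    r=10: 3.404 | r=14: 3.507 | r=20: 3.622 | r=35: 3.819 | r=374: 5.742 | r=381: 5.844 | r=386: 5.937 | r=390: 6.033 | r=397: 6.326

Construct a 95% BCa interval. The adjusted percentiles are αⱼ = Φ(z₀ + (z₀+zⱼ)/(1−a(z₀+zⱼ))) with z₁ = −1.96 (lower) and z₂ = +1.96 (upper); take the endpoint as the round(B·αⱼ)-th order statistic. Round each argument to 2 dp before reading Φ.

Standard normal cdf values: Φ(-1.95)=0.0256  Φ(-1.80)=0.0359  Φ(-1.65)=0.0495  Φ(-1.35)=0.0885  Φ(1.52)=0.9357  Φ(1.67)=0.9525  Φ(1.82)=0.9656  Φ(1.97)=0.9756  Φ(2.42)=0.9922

(3.404, 6.033)

Lower: z₀ + z₁ = 0.138 + (-1.960) = -1.822; 1 − a(z₀+z₁) = 1 − (-0.070)(-1.822) = 0.8725; argument = 0.138 + (-1.822)/0.8725 = -1.9503 → -1.95.
α₁ = Φ(-1.95) = 0.0256; rank = round(400 × 0.0256) = 10; θ*₍10₎ = 3.404.
Upper: z₀ + z₂ = 2.098; 1 − a(z₀+z₂) = 1.1469; argument = 1.9673 → 1.97; α₂ = 0.9756; rank = 390; θ*₍390₎ = 6.033.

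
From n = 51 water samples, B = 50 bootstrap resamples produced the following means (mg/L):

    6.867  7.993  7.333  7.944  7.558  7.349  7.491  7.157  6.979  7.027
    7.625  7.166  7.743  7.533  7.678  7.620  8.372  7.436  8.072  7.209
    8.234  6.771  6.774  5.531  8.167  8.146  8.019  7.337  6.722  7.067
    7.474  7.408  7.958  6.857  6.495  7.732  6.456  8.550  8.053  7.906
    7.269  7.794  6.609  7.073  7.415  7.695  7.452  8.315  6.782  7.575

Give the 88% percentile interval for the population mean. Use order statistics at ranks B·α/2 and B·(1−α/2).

(6.495, 8.234)

Sorted replicates: 5.531, 6.456, 6.495, 6.609, 6.722, 6.771, 6.774, 6.782, 6.857, 6.867, 6.979, 7.027, 7.067, 7.073, 7.157, 7.166, 7.209, 7.269, 7.333, 7.337, 7.349, 7.408, 7.415, 7.436, 7.452, 7.474, 7.491, 7.533, 7.558, 7.575, 7.620, 7.625, 7.678, 7.695, 7.732, 7.743, 7.794, 7.906, 7.944, 7.958, 7.993, 8.019, 8.053, 8.072, 8.146, 8.167, 8.234, 8.315, 8.372, 8.550
α = 0.12; lower rank = 50 × 0.060 = 3; upper rank = 50 × 0.940 = 47.
The 3rd smallest replicate is 6.495; the 47th is 8.234.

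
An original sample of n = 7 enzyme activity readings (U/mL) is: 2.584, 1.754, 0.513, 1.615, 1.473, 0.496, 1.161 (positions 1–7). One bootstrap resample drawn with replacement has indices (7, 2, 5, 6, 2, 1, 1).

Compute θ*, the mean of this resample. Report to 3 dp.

Resample values: 1.161, 1.754, 1.473, 0.496, 1.754, 2.584, 2.584.
Mean = (1.161 + 1.754 + 1.473 + 0.496 + 1.754 + 2.584 + 2.584) / 7 = 11.8060 / 7 = 1.687

θ* = 1.687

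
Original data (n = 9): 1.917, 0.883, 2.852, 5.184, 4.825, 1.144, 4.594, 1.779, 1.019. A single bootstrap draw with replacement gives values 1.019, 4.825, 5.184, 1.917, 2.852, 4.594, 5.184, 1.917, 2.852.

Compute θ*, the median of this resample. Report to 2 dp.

θ* = 2.85

Sorted: 1.019, 1.917, 1.917, 2.852, 2.852, 4.594, 4.825, 5.184, 5.184
Median = middle value = 2.85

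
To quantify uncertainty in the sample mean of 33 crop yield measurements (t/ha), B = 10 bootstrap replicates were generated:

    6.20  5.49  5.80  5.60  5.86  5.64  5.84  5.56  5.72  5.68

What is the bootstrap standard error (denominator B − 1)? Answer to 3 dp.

Bootstrap SE is the standard deviation of the 10 replicate means.
Mean of replicates: (6.20 + 5.49 + 5.80 + 5.60 + 5.86 + 5.64 + 5.84 + 5.56 + 5.72 + 5.68) / 10 = 57.3900 / 10 = 5.7390
Sum of squared deviations: (+0.4610)² + (−0.2490)² + (+0.0610)² + (−0.1390)² + (+0.1210)² + (−0.0990)² + (+0.1010)² + (−0.1790)² + (−0.0190)² + (−0.0590)² = 0.3681
Variance = 0.3681 / 9 = 0.0409
SE* = √0.0409

SE* = 0.202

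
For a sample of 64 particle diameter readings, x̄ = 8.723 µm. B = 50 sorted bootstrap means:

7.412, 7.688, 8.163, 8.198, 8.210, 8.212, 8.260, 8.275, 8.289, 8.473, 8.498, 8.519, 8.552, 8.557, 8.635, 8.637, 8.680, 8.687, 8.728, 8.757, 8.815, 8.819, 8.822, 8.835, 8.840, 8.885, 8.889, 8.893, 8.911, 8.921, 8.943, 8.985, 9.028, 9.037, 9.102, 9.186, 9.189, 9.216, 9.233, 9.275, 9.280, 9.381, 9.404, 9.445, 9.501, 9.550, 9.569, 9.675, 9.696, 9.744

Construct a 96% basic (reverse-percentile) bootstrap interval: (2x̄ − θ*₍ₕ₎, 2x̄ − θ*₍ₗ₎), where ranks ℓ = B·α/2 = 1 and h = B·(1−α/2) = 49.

(7.750, 10.034)

Percentile endpoints at ranks 1 and 49: θ*₍1₎ = 7.412, θ*₍49₎ = 9.696.
Basic interval reflects these around x̄:
  lower = 2 × 8.723 − 9.696 = 7.750
  upper = 2 × 8.723 − 7.412 = 10.034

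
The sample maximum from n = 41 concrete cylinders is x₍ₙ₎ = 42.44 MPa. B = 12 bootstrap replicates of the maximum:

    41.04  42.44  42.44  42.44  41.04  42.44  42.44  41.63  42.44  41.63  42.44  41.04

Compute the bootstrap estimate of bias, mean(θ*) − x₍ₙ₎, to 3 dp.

mean(θ*) = (41.04 + 42.44 + 42.44 + 42.44 + 41.04 + 42.44 + 42.44 + 41.63 + 42.44 + 41.63 + 42.44 + 41.04) / 12 = 41.9550
bias = 41.9550 − 42.44

bias = −0.485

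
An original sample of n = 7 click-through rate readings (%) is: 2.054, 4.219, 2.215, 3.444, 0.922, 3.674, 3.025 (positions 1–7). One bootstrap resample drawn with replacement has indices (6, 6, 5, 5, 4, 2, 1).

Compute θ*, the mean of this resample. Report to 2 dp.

Resample values: 3.674, 3.674, 0.922, 0.922, 3.444, 4.219, 2.054.
Mean = (3.674 + 3.674 + 0.922 + 0.922 + 3.444 + 4.219 + 2.054) / 7 = 18.9090 / 7 = 2.70

θ* = 2.70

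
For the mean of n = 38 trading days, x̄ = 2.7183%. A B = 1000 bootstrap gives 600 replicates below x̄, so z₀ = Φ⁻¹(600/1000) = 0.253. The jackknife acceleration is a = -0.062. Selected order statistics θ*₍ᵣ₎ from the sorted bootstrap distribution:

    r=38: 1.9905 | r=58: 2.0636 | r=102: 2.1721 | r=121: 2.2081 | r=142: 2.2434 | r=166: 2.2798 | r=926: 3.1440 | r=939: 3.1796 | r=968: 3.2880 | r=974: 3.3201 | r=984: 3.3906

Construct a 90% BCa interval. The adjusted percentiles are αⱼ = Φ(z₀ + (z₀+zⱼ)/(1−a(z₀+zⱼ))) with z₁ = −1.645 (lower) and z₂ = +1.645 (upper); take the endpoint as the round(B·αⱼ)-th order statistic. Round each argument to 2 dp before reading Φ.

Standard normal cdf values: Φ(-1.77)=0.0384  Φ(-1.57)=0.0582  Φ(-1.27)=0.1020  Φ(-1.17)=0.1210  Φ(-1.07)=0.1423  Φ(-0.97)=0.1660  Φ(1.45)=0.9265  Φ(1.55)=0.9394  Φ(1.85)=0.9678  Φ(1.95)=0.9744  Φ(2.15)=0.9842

Lower: z₀ + z₁ = 0.253 + (-1.645) = -1.392; 1 − a(z₀+z₁) = 1 − (-0.062)(-1.392) = 0.9137; argument = 0.253 + (-1.392)/0.9137 = -1.2705 → -1.27.
α₁ = Φ(-1.27) = 0.1020; rank = round(1000 × 0.1020) = 102; θ*₍102₎ = 2.1721.
Upper: z₀ + z₂ = 1.898; 1 − a(z₀+z₂) = 1.1177; argument = 1.9512 → 1.95; α₂ = 0.9744; rank = 974; θ*₍974₎ = 3.3201.

(2.1721, 3.3201)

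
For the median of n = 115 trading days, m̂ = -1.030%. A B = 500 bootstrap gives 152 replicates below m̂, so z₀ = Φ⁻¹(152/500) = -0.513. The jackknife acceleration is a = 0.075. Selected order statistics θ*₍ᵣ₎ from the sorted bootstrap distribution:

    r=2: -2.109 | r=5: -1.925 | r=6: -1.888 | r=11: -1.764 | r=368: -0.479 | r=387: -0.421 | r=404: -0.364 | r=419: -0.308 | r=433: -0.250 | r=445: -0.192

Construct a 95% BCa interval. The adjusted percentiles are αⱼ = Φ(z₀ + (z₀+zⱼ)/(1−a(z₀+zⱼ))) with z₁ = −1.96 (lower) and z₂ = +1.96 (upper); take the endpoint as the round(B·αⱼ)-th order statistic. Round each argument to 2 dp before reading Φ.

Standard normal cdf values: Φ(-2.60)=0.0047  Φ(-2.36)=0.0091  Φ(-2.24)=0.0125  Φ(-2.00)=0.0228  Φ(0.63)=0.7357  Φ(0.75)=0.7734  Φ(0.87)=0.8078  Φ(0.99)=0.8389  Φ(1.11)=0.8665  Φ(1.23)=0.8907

(-2.109, -0.250)

Lower: z₀ + z₁ = -0.513 + (-1.960) = -2.473; 1 − a(z₀+z₁) = 1 − (0.075)(-2.473) = 1.1855; argument = -0.513 + (-2.473)/1.1855 = -2.5991 → -2.60.
α₁ = Φ(-2.60) = 0.0047; rank = round(500 × 0.0047) = 2; θ*₍2₎ = -2.109.
Upper: z₀ + z₂ = 1.447; 1 − a(z₀+z₂) = 0.8915; argument = 1.1102 → 1.11; α₂ = 0.8665; rank = 433; θ*₍433₎ = -0.250.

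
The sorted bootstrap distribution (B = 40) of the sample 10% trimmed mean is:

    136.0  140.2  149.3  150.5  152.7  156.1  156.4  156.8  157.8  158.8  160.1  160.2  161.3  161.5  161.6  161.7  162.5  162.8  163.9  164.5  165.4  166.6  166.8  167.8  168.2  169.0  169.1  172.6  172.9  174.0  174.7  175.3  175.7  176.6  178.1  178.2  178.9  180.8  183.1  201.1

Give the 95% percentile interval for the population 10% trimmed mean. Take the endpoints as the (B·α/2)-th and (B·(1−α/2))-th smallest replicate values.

(136.0, 183.1)

α = 0.05; lower rank = 40 × 0.025 = 1; upper rank = 40 × 0.975 = 39.
The 1st smallest replicate is 136.0; the 39th is 183.1.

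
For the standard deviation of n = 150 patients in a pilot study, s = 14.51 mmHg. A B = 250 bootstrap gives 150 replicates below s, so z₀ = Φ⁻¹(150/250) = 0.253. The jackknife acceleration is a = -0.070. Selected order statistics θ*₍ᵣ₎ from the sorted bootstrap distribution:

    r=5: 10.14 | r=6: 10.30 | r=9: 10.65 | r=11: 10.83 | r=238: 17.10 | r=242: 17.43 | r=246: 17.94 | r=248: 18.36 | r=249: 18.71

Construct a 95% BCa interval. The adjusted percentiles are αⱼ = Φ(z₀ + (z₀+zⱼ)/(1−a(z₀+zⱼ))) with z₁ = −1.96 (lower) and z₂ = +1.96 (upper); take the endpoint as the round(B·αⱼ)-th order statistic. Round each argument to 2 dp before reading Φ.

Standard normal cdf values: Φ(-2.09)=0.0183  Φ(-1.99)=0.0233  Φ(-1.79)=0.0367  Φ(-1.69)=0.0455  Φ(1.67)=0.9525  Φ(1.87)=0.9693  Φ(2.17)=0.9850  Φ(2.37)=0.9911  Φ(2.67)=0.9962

(10.83, 17.94)

Lower: z₀ + z₁ = 0.253 + (-1.960) = -1.707; 1 − a(z₀+z₁) = 1 − (-0.070)(-1.707) = 0.8805; argument = 0.253 + (-1.707)/0.8805 = -1.6856 → -1.69.
α₁ = Φ(-1.69) = 0.0455; rank = round(250 × 0.0455) = 11; θ*₍11₎ = 10.83.
Upper: z₀ + z₂ = 2.213; 1 − a(z₀+z₂) = 1.1549; argument = 2.1692 → 2.17; α₂ = 0.9850; rank = 246; θ*₍246₎ = 17.94.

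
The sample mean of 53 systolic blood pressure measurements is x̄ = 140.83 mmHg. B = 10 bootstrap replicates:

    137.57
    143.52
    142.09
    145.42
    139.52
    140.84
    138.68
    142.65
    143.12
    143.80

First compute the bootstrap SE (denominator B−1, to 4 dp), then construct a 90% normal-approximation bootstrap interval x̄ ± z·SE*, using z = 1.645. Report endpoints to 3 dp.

(136.716, 144.944)

Mean of replicates = 141.7210; sum of squared deviations = 56.2967; SE* = √(56.2967/9) = 2.5010
Margin = 1.645 × 2.5010 = 4.1141
Interval: 140.83 ± 4.1141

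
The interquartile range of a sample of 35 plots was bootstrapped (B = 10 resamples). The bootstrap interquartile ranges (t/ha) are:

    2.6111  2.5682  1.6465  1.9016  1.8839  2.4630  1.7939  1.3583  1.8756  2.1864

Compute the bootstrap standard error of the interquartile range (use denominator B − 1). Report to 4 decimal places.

Bootstrap SE is the standard deviation of the 10 replicate interquartile ranges.
Mean of replicates: (2.6111 + 2.5682 + 1.6465 + 1.9016 + 1.8839 + 2.4630 + 1.7939 + 1.3583 + 1.8756 + 2.1864) / 10 = 20.28850 / 10 = 2.02885
Sum of squared deviations: (+0.58225)² + (+0.53935)² + (−0.38235)² + (−0.12725)² + (−0.14495)² + (+0.43415)² + (−0.23495)² + (−0.67055)² + (−0.15325)² + (+0.15755)² = 1.55494
Variance = 1.55494 / 9 = 0.17277
SE* = √0.17277

SE* = 0.4157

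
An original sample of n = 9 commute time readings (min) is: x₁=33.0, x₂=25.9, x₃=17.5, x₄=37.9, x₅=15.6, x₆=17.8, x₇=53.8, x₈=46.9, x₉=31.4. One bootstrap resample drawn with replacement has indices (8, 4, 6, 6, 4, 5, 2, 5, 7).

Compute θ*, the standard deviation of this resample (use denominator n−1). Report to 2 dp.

Resample values: 46.9, 37.9, 17.8, 17.8, 37.9, 15.6, 25.9, 15.6, 53.8.
Mean = 29.9111; sum of squared deviations = 1706.0089
s² = 1706.0089 / 8 = 213.2511
s = √213.2511 = 14.60

θ* = 14.60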